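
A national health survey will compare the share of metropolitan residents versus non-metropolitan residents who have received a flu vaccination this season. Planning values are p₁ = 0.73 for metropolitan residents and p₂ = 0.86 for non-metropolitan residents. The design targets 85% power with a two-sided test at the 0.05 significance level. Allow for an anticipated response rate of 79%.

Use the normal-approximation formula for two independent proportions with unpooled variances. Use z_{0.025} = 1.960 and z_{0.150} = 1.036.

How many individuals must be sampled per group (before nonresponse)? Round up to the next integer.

n = (z_{α/2} + z_β)² · [p₁(1−p₁) + p₂(1−p₂)] / (p₁ − p₂)²
  = (1.960 + 1.036)² · (0.73·0.27 + 0.86·0.14) / (-0.13)²
  = (2.996)² · (0.1971 + 0.1204) / 0.0169
  = 8.9760 · 0.3175 / 0.0169
  = 168.63
Adjust for 79% response: 168.63 / 0.79 = 213.46.
Round up → n = 214 per group.

n = 214 per group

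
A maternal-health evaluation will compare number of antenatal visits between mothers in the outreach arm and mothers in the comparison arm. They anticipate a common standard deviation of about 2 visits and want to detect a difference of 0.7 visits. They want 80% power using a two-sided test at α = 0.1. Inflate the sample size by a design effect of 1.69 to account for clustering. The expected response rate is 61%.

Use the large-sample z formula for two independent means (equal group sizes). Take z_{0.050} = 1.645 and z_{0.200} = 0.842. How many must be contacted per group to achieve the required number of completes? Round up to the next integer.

n = (z_{α/2} + z_β)² · (σ₁² + σ₂²) / δ²
  = (1.645 + 0.842)² · (2·2² = 8) / 0.7²
  = 6.1852 · 8 / 0.49
  = 100.98
Design effect: 1.69 × 100.98 = 170.66.
Adjust for 61% response: 170.66 / 0.61 = 279.77.
Round up → n = 280 per group.

n = 280 per group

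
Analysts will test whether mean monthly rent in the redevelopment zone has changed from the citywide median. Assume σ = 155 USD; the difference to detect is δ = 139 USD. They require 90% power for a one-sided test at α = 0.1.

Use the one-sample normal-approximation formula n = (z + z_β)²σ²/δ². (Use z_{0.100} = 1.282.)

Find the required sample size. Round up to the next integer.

n = 9

n = (z_α + z_β)² · σ² / δ²
  = (1.282 + 1.282)² · 155² / 139²
  = 6.5741 · 24025 / 19321
  = 8.17
Round up → n = 9.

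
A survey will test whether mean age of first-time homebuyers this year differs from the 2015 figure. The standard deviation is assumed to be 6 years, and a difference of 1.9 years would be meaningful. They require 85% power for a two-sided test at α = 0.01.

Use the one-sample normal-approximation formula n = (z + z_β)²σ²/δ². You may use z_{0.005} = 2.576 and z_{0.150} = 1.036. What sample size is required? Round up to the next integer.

n = 131

n = (z_{α/2} + z_β)² · σ² / δ²
  = (2.576 + 1.036)² · 6² / 1.9²
  = 13.0465 · 36 / 3.61
  = 130.10
Round up → n = 131.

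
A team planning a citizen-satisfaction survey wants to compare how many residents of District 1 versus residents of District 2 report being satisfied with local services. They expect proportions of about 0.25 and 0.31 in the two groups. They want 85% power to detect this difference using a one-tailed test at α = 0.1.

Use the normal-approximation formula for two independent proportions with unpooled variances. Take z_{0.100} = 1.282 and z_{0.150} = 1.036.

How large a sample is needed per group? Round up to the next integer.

n = (z_α + z_β)² · [p₁(1−p₁) + p₂(1−p₂)] / (p₁ − p₂)²
  = (1.282 + 1.036)² · (0.25·0.75 + 0.31·0.69) / (-0.06)²
  = (2.318)² · (0.1875 + 0.2139) / 0.0036
  = 5.3731 · 0.4014 / 0.0036
  = 599.10
Round up → n = 600 per group.

n = 600 per group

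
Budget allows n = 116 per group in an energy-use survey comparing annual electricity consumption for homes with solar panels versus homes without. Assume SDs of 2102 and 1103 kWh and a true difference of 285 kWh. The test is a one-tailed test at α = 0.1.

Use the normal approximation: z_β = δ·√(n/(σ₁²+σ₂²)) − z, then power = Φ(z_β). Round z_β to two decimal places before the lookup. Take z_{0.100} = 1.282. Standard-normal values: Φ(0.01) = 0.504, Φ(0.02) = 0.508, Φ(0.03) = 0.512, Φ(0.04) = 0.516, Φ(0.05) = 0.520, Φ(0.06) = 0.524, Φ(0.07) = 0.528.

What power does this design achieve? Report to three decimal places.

z_β = δ·√(n/(σ₁²+σ₂²)) − z_α
    = 285 · √(116/5635013) − 1.282
    = 285 · 0.00454 − 1.282
    = 1.2931 − 1.282 = 0.0111 → 0.01
Power = Φ(0.01) = 0.504.

Power ≈ 0.504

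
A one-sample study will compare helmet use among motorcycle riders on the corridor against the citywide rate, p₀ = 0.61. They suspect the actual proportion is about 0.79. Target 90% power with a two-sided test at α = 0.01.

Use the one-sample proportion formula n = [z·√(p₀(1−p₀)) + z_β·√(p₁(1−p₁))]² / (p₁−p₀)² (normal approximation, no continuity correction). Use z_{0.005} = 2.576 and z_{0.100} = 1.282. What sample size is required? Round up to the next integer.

n = [z_{α/2}·√(p₀q₀) + z_β·√(p₁q₁)]² / (p₁ − p₀)²
  = [2.576·√(0.61·0.39) + 1.282·√(0.79·0.21)]² / (0.18)²
  = [2.576·0.4877 + 1.282·0.4073]² / 0.0324
  = [1.7786]² / 0.0324
  = 97.64
Round up → n = 98.

n = 98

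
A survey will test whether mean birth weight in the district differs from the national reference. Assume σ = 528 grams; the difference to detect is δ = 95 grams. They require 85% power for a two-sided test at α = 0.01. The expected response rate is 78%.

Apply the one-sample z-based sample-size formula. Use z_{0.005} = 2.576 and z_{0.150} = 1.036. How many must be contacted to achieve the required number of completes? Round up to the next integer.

n = (z_{α/2} + z_β)² · σ² / δ²
  = (2.576 + 1.036)² · 528² / 95²
  = 13.0465 · 278784 / 9025
  = 403.01
Adjust for 78% response: 403.01 / 0.78 = 516.68.
Round up → n = 517.

n = 517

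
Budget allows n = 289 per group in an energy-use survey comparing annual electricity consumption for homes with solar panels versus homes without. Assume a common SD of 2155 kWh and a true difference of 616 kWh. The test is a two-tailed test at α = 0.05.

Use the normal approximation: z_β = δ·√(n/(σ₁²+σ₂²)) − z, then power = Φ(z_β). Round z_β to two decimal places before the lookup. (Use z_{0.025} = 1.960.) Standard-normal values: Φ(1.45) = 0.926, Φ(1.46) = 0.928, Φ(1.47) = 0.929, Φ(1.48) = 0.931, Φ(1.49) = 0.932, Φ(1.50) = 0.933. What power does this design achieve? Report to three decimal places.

Power ≈ 0.931

z_β = δ·√(n/(σ₁²+σ₂²)) − z_{α/2}
    = 616 · √(289/9288050) − 1.960
    = 616 · 0.00558 − 1.960
    = 3.4361 − 1.960 = 1.4761 → 1.48
Power = Φ(1.48) = 0.931.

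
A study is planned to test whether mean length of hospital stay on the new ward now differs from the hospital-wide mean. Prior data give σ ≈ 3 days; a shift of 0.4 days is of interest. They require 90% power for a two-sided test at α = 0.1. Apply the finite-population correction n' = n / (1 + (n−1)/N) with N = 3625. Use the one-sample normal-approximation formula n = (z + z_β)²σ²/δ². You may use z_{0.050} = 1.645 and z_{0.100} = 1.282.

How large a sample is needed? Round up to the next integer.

n = (z_{α/2} + z_β)² · σ² / δ²
  = (1.645 + 1.282)² · 3² / 0.4²
  = 8.5673 · 9 / 0.16
  = 481.91
Finite-population correction (N = 3625): 481.91 / (1 + (481.91 − 1)/3625) = 425.47.
Round up → n = 426.

n = 426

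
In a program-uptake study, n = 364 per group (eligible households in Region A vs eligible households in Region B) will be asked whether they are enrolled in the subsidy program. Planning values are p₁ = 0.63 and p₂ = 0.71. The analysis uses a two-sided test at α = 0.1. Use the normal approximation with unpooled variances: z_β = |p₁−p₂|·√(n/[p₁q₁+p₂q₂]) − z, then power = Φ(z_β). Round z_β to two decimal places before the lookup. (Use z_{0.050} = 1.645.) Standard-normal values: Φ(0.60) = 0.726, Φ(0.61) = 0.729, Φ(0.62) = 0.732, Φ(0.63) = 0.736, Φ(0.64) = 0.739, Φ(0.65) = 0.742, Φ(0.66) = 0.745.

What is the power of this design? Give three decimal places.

Power ≈ 0.745

z_β = |p₁−p₂|·√(n/[p₁q₁+p₂q₂]) − z_{α/2}
    = 0.08 · √(364/0.4390) − 1.645
    = 0.08 · 28.7951 − 1.645
    = 2.3036 − 1.645 = 0.6586 → 0.66
Power = Φ(0.66) = 0.745.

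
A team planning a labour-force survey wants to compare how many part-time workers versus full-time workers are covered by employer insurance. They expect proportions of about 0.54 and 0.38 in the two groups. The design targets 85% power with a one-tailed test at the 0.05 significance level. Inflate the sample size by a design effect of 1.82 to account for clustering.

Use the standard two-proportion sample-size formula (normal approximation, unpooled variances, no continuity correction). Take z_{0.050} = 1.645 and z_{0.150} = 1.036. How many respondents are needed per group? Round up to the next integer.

n = 248 per group

n = (z_α + z_β)² · [p₁(1−p₁) + p₂(1−p₂)] / (p₁ − p₂)²
  = (1.645 + 1.036)² · (0.54·0.46 + 0.38·0.62) / (0.16)²
  = (2.681)² · (0.2484 + 0.2356) / 0.0256
  = 7.1878 · 0.4840 / 0.0256
  = 135.89
Design effect: 1.82 × 135.89 = 247.33.
Round up → n = 248 per group.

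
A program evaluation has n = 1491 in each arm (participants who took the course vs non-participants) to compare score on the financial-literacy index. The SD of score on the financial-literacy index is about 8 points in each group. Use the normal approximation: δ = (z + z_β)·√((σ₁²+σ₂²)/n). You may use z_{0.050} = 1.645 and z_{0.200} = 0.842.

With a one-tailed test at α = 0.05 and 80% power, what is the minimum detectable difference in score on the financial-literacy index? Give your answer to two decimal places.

δ = (z_α + z_β) · √((σ₁²+σ₂²)/n)
  = (1.645 + 0.842) · √(128/1491)
  = 2.487 · √0.08585
  = 2.487 · 0.2930
  = 0.7287

Minimum detectable difference ≈ 0.73 points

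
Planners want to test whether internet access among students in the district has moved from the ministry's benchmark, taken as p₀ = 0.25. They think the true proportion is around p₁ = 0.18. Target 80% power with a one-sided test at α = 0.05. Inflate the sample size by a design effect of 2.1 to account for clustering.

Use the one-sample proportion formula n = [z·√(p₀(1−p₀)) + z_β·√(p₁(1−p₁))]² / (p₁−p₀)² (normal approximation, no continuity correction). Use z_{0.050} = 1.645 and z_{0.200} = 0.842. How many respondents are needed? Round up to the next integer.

n = 460

n = [z_α·√(p₀q₀) + z_β·√(p₁q₁)]² / (p₁ − p₀)²
  = [1.645·√(0.25·0.75) + 0.842·√(0.18·0.82)]² / (-0.07)²
  = [1.645·0.4330 + 0.842·0.3842]² / 0.0049
  = [1.0358]² / 0.0049
  = 218.95
Design effect: 2.1 × 218.95 = 459.80.
Round up → n = 460.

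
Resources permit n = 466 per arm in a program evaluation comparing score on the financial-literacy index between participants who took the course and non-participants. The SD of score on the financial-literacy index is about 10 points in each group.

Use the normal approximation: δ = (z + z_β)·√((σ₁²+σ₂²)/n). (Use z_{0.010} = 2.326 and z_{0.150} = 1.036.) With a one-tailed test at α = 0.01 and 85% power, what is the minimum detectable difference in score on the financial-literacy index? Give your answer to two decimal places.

Minimum detectable difference ≈ 2.20 points

δ = (z_α + z_β) · √((σ₁²+σ₂²)/n)
  = (2.326 + 1.036) · √(200/466)
  = 3.362 · √0.42918
  = 3.362 · 0.6551
  = 2.2025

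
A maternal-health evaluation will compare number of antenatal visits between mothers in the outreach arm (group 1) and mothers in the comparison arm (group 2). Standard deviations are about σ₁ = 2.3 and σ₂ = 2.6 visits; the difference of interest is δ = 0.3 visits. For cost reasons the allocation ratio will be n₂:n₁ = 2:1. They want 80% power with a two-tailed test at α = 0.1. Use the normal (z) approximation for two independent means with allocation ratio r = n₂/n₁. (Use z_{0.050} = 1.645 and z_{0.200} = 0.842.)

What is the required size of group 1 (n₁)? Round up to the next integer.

n₁ = (z_{α/2} + z_β)² · (σ₁² + σ₂²/r) / δ²
   = (1.645 + 0.842)² · (2.3² + 2.6²/2) / 0.3²
   = 6.1852 · (5.29 + 3.38) / 0.09
   = 6.1852 · 8.67 / 0.09
   = 595.84
Round up → n₁ = 596; n₂ = r·n₁ = 2 × 596 = 1192.

n₁ = 596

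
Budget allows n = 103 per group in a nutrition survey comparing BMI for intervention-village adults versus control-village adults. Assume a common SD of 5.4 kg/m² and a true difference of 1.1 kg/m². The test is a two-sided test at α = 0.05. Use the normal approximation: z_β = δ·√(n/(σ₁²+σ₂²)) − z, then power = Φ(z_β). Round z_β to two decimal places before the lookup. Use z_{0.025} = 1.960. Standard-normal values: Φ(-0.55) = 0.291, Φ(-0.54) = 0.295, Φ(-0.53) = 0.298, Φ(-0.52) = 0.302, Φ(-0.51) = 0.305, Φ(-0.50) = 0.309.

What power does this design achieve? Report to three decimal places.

Power ≈ 0.309

z_β = δ·√(n/(σ₁²+σ₂²)) − z_{α/2}
    = 1.1 · √(103/58.32) − 1.960
    = 1.1 · 1.32895 − 1.960
    = 1.4618 − 1.960 = -0.4982 → -0.50
Power = Φ(-0.50) = 0.309.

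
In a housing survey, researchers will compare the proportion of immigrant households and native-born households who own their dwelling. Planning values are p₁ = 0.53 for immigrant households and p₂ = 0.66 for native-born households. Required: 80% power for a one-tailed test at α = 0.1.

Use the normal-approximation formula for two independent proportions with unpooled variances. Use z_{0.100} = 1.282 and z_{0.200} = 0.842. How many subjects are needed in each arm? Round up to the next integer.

n = (z_α + z_β)² · [p₁(1−p₁) + p₂(1−p₂)] / (p₁ − p₂)²
  = (1.282 + 0.842)² · (0.53·0.47 + 0.66·0.34) / (-0.13)²
  = (2.124)² · (0.2491 + 0.2244) / 0.0169
  = 4.5114 · 0.4735 / 0.0169
  = 126.40
Round up → n = 127 per group.

n = 127 per group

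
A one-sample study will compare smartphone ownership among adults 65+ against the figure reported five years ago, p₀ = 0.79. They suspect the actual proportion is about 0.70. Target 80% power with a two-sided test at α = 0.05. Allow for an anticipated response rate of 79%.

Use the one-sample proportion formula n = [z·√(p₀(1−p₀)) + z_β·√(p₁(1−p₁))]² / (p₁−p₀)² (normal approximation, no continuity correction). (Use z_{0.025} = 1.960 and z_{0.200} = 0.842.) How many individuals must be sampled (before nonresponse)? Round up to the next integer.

n = [z_{α/2}·√(p₀q₀) + z_β·√(p₁q₁)]² / (p₁ − p₀)²
  = [1.960·√(0.79·0.21) + 0.842·√(0.70·0.30)]² / (-0.09)²
  = [1.960·0.4073 + 0.842·0.4583]² / 0.0081
  = [1.1842]² / 0.0081
  = 173.12
Adjust for 79% response: 173.12 / 0.79 = 219.14.
Round up → n = 220.

n = 220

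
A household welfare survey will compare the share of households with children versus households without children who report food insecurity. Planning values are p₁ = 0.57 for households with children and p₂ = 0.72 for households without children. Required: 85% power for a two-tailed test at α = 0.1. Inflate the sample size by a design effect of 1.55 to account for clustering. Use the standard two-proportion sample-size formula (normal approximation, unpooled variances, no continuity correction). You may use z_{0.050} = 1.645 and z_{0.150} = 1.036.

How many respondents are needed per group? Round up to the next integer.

n = 222 per group

n = (z_{α/2} + z_β)² · [p₁(1−p₁) + p₂(1−p₂)] / (p₁ − p₂)²
  = (1.645 + 1.036)² · (0.57·0.43 + 0.72·0.28) / (-0.15)²
  = (2.681)² · (0.2451 + 0.2016) / 0.0225
  = 7.1878 · 0.4467 / 0.0225
  = 142.70
Design effect: 1.55 × 142.70 = 221.19.
Round up → n = 222 per group.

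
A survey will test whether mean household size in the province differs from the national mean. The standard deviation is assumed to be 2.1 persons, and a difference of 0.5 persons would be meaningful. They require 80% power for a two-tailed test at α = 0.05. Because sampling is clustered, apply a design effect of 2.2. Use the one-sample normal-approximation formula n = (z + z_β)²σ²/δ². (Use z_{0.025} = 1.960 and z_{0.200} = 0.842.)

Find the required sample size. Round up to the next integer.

n = (z_{α/2} + z_β)² · σ² / δ²
  = (1.960 + 0.842)² · 2.1² / 0.5²
  = 7.8512 · 4.41 / 0.25
  = 138.50
Design effect: 2.2 × 138.50 = 304.69.
Round up → n = 305.

n = 305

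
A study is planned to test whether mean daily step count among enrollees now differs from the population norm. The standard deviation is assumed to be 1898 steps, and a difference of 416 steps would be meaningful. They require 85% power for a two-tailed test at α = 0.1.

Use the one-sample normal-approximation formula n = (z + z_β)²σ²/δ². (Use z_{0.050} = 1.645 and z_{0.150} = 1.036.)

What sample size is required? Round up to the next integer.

n = (z_{α/2} + z_β)² · σ² / δ²
  = (1.645 + 1.036)² · 1898² / 416²
  = 7.1878 · 3602404 / 173056
  = 149.62
Round up → n = 150.

n = 150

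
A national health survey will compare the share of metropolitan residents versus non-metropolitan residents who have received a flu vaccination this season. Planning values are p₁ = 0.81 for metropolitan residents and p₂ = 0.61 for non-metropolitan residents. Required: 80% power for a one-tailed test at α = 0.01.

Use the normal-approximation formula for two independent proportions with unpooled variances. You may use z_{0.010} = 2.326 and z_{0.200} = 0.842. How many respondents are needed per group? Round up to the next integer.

n = 99 per group

n = (z_α + z_β)² · [p₁(1−p₁) + p₂(1−p₂)] / (p₁ − p₂)²
  = (2.326 + 0.842)² · (0.81·0.19 + 0.61·0.39) / (0.20)²
  = (3.168)² · (0.1539 + 0.2379) / 0.0400
  = 10.0362 · 0.3918 / 0.0400
  = 98.30
Round up → n = 99 per group.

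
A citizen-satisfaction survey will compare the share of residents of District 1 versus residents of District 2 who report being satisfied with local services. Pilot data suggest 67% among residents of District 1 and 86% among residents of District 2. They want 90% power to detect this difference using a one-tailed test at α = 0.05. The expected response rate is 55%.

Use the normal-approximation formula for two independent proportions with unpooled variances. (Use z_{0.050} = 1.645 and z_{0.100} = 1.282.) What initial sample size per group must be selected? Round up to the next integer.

n = (z_α + z_β)² · [p₁(1−p₁) + p₂(1−p₂)] / (p₁ − p₂)²
  = (1.645 + 1.282)² · (0.67·0.33 + 0.86·0.14) / (-0.19)²
  = (2.927)² · (0.2211 + 0.1204) / 0.0361
  = 8.5673 · 0.3415 / 0.0361
  = 81.05
Adjust for 55% response: 81.05 / 0.55 = 147.36.
Round up → n = 148 per group.

n = 148 per group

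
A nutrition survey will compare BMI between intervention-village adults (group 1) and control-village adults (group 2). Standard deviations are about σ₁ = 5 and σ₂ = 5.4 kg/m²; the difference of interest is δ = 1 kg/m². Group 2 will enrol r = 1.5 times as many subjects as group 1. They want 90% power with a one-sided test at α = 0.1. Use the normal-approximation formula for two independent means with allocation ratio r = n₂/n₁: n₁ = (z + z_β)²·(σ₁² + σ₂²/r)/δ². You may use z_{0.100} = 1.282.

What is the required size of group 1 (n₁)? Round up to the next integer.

n₁ = (z_α + z_β)² · (σ₁² + σ₂²/r) / δ²
   = (1.282 + 1.282)² · (5² + 5.4²/1.5) / 1²
   = 6.5741 · (25 + 19.44) / 1
   = 6.5741 · 44.44 / 1
   = 292.15
Round up → n₁ = 293; n₂ = r·n₁ = 1.5 × 293 = 440.

n₁ = 293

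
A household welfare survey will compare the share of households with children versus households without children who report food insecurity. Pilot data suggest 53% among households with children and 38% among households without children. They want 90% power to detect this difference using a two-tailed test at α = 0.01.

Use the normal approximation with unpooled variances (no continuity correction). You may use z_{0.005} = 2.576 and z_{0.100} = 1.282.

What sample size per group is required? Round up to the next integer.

n = (z_{α/2} + z_β)² · [p₁(1−p₁) + p₂(1−p₂)] / (p₁ − p₂)²
  = (2.576 + 1.282)² · (0.53·0.47 + 0.38·0.62) / (0.15)²
  = (3.858)² · (0.2491 + 0.2356) / 0.0225
  = 14.8842 · 0.4847 / 0.0225
  = 320.64
Round up → n = 321 per group.

n = 321 per group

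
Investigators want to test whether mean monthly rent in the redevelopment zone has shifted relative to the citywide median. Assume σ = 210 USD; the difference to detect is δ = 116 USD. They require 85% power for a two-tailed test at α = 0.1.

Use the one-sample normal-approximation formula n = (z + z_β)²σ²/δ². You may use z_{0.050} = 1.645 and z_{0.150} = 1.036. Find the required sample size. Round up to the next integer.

n = 24

n = (z_{α/2} + z_β)² · σ² / δ²
  = (1.645 + 1.036)² · 210² / 116²
  = 7.1878 · 44100 / 13456
  = 23.56
Round up → n = 24.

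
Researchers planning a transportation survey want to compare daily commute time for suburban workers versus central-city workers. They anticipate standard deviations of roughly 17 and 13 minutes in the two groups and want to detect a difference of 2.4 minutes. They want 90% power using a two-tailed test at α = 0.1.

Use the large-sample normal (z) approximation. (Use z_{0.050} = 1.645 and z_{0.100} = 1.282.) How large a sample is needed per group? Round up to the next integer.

n = 682 per group

n = (z_{α/2} + z_β)² · (σ₁² + σ₂²) / δ²
  = (1.645 + 1.282)² · (17² + 13² = 458) / 2.4²
  = 8.5673 · 458 / 5.76
  = 681.22
Round up → n = 682 per group.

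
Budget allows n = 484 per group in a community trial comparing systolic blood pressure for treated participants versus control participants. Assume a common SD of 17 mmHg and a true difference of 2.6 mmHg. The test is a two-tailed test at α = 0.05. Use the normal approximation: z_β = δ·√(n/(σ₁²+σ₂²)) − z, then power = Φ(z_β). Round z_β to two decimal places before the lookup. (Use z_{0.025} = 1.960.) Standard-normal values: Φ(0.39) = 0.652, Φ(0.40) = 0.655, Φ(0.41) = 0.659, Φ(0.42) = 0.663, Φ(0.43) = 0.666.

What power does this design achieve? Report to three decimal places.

Power ≈ 0.663

z_β = δ·√(n/(σ₁²+σ₂²)) − z_{α/2}
    = 2.6 · √(484/578) − 1.960
    = 2.6 · 0.91508 − 1.960
    = 2.3792 − 1.960 = 0.4192 → 0.42
Power = Φ(0.42) = 0.663.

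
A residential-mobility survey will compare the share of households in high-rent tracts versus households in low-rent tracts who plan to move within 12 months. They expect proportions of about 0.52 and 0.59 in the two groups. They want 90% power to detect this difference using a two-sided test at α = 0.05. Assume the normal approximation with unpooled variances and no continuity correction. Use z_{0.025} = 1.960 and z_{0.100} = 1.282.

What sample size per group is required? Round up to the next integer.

n = 1055 per group

n = (z_{α/2} + z_β)² · [p₁(1−p₁) + p₂(1−p₂)] / (p₁ − p₂)²
  = (1.960 + 1.282)² · (0.52·0.48 + 0.59·0.41) / (-0.07)²
  = (3.242)² · (0.2496 + 0.2419) / 0.0049
  = 10.5106 · 0.4915 / 0.0049
  = 1054.27
Round up → n = 1055 per group.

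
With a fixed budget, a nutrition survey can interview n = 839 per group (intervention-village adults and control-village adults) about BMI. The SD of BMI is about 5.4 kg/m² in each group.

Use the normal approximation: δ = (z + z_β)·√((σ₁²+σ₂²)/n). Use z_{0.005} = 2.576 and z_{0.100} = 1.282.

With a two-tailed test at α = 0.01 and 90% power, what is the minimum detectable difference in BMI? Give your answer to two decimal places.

δ = (z_{α/2} + z_β) · √((σ₁²+σ₂²)/n)
  = (2.576 + 1.282) · √(58.32/839)
  = 3.858 · √0.06951
  = 3.858 · 0.2637
  = 1.0172

Minimum detectable difference ≈ 1.02 kg/m²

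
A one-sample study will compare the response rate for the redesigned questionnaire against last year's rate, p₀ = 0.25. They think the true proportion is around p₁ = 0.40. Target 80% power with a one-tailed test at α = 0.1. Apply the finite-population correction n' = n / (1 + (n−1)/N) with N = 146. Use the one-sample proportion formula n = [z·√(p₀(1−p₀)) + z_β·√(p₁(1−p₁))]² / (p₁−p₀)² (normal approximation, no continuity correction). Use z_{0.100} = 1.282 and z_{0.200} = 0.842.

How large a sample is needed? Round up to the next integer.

n = 33

n = [z_α·√(p₀q₀) + z_β·√(p₁q₁)]² / (p₁ − p₀)²
  = [1.282·√(0.25·0.75) + 0.842·√(0.40·0.60)]² / (0.15)²
  = [1.282·0.4330 + 0.842·0.4899]² / 0.0225
  = [0.9676]² / 0.0225
  = 41.61
Finite-population correction (N = 146): 41.61 / (1 + (41.61 − 1)/146) = 32.56.
Round up → n = 33.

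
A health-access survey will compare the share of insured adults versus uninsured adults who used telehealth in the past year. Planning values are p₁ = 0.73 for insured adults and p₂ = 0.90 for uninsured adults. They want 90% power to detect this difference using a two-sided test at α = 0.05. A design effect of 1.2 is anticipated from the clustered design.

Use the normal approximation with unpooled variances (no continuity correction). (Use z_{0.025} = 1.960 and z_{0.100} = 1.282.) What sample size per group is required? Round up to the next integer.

n = 126 per group

n = (z_{α/2} + z_β)² · [p₁(1−p₁) + p₂(1−p₂)] / (p₁ − p₂)²
  = (1.960 + 1.282)² · (0.73·0.27 + 0.90·0.10) / (-0.17)²
  = (3.242)² · (0.1971 + 0.0900) / 0.0289
  = 10.5106 · 0.2871 / 0.0289
  = 104.41
Design effect: 1.2 × 104.41 = 125.30.
Round up → n = 126 per group.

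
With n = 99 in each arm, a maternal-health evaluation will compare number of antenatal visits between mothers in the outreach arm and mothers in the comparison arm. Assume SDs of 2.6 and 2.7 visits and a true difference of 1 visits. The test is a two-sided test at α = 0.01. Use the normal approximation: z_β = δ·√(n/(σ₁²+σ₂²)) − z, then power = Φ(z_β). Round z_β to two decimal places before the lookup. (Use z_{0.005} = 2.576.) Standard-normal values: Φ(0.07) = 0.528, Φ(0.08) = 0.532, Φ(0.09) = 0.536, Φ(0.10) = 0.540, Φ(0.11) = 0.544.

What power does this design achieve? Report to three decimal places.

Power ≈ 0.532

z_β = δ·√(n/(σ₁²+σ₂²)) − z_{α/2}
    = 1 · √(99/14.05) − 2.576
    = 1 · 2.65448 − 2.576
    = 2.6545 − 2.576 = 0.0785 → 0.08
Power = Φ(0.08) = 0.532.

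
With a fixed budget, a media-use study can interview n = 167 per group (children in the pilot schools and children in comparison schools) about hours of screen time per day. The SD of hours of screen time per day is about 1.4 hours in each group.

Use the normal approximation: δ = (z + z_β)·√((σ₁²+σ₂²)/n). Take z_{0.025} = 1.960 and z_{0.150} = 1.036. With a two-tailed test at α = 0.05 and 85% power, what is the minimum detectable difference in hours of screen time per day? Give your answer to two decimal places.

δ = (z_{α/2} + z_β) · √((σ₁²+σ₂²)/n)
  = (1.960 + 1.036) · √(3.92/167)
  = 2.996 · √0.02347
  = 2.996 · 0.1532
  = 0.4590

Minimum detectable difference ≈ 0.46 hours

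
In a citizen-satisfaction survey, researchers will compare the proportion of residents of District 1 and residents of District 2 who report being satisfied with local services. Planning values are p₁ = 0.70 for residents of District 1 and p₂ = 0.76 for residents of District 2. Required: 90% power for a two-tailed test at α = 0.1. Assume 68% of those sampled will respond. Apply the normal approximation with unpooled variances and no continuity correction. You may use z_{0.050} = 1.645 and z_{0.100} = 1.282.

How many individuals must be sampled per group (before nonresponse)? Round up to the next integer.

n = (z_{α/2} + z_β)² · [p₁(1−p₁) + p₂(1−p₂)] / (p₁ − p₂)²
  = (1.645 + 1.282)² · (0.70·0.30 + 0.76·0.24) / (-0.06)²
  = (2.927)² · (0.2100 + 0.1824) / 0.0036
  = 8.5673 · 0.3924 / 0.0036
  = 933.84
Adjust for 68% response: 933.84 / 0.68 = 1373.29.
Round up → n = 1374 per group.

n = 1374 per group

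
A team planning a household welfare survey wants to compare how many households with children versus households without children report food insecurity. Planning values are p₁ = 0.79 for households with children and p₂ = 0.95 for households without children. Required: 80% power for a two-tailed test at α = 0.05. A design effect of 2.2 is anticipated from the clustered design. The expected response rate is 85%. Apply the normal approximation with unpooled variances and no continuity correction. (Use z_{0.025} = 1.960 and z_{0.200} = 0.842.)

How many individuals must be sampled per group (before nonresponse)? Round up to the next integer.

n = 170 per group

n = (z_{α/2} + z_β)² · [p₁(1−p₁) + p₂(1−p₂)] / (p₁ − p₂)²
  = (1.960 + 0.842)² · (0.79·0.21 + 0.95·0.05) / (-0.16)²
  = (2.802)² · (0.1659 + 0.0475) / 0.0256
  = 7.8512 · 0.2134 / 0.0256
  = 65.45
Design effect: 2.2 × 65.45 = 143.98.
Adjust for 85% response: 143.98 / 0.85 = 169.39.
Round up → n = 170 per group.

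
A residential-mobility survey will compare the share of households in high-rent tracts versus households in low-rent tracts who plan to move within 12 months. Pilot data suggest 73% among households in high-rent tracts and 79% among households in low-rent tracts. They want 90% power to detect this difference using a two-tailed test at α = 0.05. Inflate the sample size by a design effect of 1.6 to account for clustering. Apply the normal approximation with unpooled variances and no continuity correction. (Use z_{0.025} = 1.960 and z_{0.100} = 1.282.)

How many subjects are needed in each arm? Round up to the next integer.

n = (z_{α/2} + z_β)² · [p₁(1−p₁) + p₂(1−p₂)] / (p₁ − p₂)²
  = (1.960 + 1.282)² · (0.73·0.27 + 0.79·0.21) / (-0.06)²
  = (3.242)² · (0.1971 + 0.1659) / 0.0036
  = 10.5106 · 0.3630 / 0.0036
  = 1059.82
Design effect: 1.6 × 1059.82 = 1695.70.
Round up → n = 1696 per group.

n = 1696 per group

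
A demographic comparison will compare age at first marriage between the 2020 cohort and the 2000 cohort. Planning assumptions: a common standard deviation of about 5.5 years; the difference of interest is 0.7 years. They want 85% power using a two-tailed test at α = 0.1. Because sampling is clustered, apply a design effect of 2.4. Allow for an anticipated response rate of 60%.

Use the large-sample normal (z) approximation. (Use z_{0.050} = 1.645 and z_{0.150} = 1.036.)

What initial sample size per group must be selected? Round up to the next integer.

n = (z_{α/2} + z_β)² · (σ₁² + σ₂²) / δ²
  = (1.645 + 1.036)² · (2·5.5² = 60.5) / 0.7²
  = 7.1878 · 60.5 / 0.49
  = 887.47
Design effect: 2.4 × 887.47 = 2129.92.
Adjust for 60% response: 2129.92 / 0.60 = 3549.87.
Round up → n = 3550 per group.

n = 3550 per group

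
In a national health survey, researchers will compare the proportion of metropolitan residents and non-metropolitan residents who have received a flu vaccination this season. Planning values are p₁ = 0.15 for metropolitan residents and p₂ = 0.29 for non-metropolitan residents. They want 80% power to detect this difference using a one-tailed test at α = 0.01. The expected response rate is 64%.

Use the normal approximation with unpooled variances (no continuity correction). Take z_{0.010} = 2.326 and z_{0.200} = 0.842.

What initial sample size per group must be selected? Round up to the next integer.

n = 267 per group

n = (z_α + z_β)² · [p₁(1−p₁) + p₂(1−p₂)] / (p₁ − p₂)²
  = (2.326 + 0.842)² · (0.15·0.85 + 0.29·0.71) / (-0.14)²
  = (3.168)² · (0.1275 + 0.2059) / 0.0196
  = 10.0362 · 0.3334 / 0.0196
  = 170.72
Adjust for 64% response: 170.72 / 0.64 = 266.75.
Round up → n = 267 per group.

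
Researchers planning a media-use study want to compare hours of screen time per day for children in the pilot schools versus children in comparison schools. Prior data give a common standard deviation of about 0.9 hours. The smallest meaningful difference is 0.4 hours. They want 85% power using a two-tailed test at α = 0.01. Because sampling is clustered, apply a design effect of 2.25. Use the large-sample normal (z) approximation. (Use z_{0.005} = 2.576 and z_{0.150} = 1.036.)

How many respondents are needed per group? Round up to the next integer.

n = 298 per group

n = (z_{α/2} + z_β)² · (σ₁² + σ₂²) / δ²
  = (2.576 + 1.036)² · (2·0.9² = 1.62) / 0.4²
  = 13.0465 · 1.62 / 0.16
  = 132.10
Design effect: 2.25 × 132.10 = 297.22.
Round up → n = 298 per group.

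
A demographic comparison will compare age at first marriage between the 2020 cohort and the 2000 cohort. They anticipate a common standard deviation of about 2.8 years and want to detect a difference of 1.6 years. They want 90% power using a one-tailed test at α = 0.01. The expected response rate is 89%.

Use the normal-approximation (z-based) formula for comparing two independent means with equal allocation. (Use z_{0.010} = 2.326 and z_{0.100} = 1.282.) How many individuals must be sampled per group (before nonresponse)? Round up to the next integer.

n = 90 per group

n = (z_α + z_β)² · (σ₁² + σ₂²) / δ²
  = (2.326 + 1.282)² · (2·2.8² = 15.68) / 1.6²
  = 13.0177 · 15.68 / 2.56
  = 79.73
Adjust for 89% response: 79.73 / 0.89 = 89.59.
Round up → n = 90 per group.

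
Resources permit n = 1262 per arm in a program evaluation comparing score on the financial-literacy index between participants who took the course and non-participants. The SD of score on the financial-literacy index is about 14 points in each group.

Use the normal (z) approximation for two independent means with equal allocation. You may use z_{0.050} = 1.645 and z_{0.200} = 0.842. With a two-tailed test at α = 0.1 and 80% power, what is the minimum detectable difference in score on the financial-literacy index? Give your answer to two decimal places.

δ = (z_{α/2} + z_β) · √((σ₁²+σ₂²)/n)
  = (1.645 + 0.842) · √(392/1262)
  = 2.487 · √0.31062
  = 2.487 · 0.5573
  = 1.3861

Minimum detectable difference ≈ 1.39 points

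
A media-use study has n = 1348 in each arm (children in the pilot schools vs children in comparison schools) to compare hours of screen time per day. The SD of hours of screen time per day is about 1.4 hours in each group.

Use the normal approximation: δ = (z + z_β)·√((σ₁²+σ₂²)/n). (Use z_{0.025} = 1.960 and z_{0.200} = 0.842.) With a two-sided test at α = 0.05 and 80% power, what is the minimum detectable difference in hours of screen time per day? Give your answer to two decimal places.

Minimum detectable difference ≈ 0.15 hours

δ = (z_{α/2} + z_β) · √((σ₁²+σ₂²)/n)
  = (1.960 + 0.842) · √(3.92/1348)
  = 2.802 · √0.00291
  = 2.802 · 0.0539
  = 0.1511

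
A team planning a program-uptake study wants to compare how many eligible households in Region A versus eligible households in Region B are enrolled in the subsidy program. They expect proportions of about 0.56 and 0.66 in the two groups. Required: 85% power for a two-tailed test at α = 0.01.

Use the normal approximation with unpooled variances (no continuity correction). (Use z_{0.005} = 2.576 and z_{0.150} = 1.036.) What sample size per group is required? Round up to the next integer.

n = 615 per group

n = (z_{α/2} + z_β)² · [p₁(1−p₁) + p₂(1−p₂)] / (p₁ − p₂)²
  = (2.576 + 1.036)² · (0.56·0.44 + 0.66·0.34) / (-0.10)²
  = (3.612)² · (0.2464 + 0.2244) / 0.0100
  = 13.0465 · 0.4708 / 0.0100
  = 614.23
Round up → n = 615 per group.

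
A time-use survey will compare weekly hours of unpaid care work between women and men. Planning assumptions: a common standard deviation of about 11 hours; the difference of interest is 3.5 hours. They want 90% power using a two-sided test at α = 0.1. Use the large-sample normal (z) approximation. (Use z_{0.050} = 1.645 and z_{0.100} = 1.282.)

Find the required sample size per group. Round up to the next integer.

n = 170 per group

n = (z_{α/2} + z_β)² · (σ₁² + σ₂²) / δ²
  = (1.645 + 1.282)² · (2·11² = 242) / 3.5²
  = 8.5673 · 242 / 12.25
  = 169.25
Round up → n = 170 per group.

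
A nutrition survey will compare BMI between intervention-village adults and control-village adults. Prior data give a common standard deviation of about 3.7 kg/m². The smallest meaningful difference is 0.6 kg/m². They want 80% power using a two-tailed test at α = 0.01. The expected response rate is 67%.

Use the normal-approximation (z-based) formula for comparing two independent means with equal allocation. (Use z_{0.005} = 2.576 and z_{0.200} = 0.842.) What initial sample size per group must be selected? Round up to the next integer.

n = (z_{α/2} + z_β)² · (σ₁² + σ₂²) / δ²
  = (2.576 + 0.842)² · (2·3.7² = 27.38) / 0.6²
  = 11.6827 · 27.38 / 0.36
  = 888.54
Adjust for 67% response: 888.54 / 0.67 = 1326.17.
Round up → n = 1327 per group.

n = 1327 per group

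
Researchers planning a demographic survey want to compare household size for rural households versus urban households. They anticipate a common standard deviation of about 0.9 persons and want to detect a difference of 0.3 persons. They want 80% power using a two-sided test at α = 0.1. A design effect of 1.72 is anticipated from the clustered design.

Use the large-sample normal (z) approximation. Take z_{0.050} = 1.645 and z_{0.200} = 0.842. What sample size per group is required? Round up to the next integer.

n = (z_{α/2} + z_β)² · (σ₁² + σ₂²) / δ²
  = (1.645 + 0.842)² · (2·0.9² = 1.62) / 0.3²
  = 6.1852 · 1.62 / 0.09
  = 111.33
Design effect: 1.72 × 111.33 = 191.49.
Round up → n = 192 per group.

n = 192 per group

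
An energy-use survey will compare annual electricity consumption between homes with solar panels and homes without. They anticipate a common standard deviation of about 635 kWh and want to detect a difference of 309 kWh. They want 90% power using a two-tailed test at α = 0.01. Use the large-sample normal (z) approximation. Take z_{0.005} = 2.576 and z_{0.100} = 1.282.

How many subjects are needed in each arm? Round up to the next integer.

n = (z_{α/2} + z_β)² · (σ₁² + σ₂²) / δ²
  = (2.576 + 1.282)² · (2·635² = 806450) / 309²
  = 14.8842 · 806450 / 95481
  = 125.71
Round up → n = 126 per group.

n = 126 per group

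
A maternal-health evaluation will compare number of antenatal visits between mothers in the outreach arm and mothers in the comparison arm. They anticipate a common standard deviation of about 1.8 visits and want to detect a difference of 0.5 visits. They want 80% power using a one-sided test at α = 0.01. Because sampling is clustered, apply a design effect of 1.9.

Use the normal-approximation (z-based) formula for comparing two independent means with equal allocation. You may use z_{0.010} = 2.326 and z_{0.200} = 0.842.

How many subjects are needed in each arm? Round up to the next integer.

n = 495 per group

n = (z_α + z_β)² · (σ₁² + σ₂²) / δ²
  = (2.326 + 0.842)² · (2·1.8² = 6.48) / 0.5²
  = 10.0362 · 6.48 / 0.25
  = 260.14
Design effect: 1.9 × 260.14 = 494.26.
Round up → n = 495 per group.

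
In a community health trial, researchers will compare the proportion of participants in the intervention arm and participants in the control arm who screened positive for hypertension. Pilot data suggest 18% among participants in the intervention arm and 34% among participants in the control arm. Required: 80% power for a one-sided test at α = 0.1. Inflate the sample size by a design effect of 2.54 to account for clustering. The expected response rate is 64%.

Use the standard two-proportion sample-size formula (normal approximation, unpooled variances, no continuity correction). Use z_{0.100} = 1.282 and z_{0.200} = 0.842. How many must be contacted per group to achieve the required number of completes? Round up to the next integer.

n = 261 per group

n = (z_α + z_β)² · [p₁(1−p₁) + p₂(1−p₂)] / (p₁ − p₂)²
  = (1.282 + 0.842)² · (0.18·0.82 + 0.34·0.66) / (-0.16)²
  = (2.124)² · (0.1476 + 0.2244) / 0.0256
  = 4.5114 · 0.3720 / 0.0256
  = 65.56
Design effect: 2.54 × 65.56 = 166.51.
Adjust for 64% response: 166.51 / 0.64 = 260.18.
Round up → n = 261 per group.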